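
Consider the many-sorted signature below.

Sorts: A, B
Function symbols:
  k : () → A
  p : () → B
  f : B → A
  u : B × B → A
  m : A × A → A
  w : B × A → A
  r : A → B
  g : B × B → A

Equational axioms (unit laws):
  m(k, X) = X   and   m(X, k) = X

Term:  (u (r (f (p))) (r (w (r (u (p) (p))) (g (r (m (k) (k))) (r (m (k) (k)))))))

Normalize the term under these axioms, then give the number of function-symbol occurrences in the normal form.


1. (u (r (f (p))) (r (w (r (u (p) (p))) (g (r (m (k) (k))) (r (m (k) (k)))))))  →  (u (r (f (p))) (r (w (r (u (p) (p))) (g (r (k)) (r (m (k) (k)))))))
2. (u (r (f (p))) (r (w (r (u (p) (p))) (g (r (k)) (r (m (k) (k)))))))  →  (u (r (f (p))) (r (w (r (u (p) (p))) (g (r (k)) (r (k))))))
normal form: (u (r (f (p))) (r (w (r (u (p) (p))) (g (r (k)) (r (k))))))

size = 15


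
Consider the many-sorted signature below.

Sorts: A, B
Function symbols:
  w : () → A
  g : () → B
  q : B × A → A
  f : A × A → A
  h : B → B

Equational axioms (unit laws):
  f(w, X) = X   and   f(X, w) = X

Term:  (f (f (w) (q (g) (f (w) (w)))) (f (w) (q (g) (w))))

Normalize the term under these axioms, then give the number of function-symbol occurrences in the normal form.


size = 7

1. (f (f (w) (q (g) (f (w) (w)))) (f (w) (q (g) (w))))  →  (f (q (g) (f (w) (w))) (f (w) (q (g) (w))))
2. (f (q (g) (f (w) (w))) (f (w) (q (g) (w))))  →  (f (q (g) (w)) (f (w) (q (g) (w))))
3. (f (q (g) (w)) (f (w) (q (g) (w))))  →  (f (q (g) (w)) (q (g) (w)))
normal form: (f (q (g) (w)) (q (g) (w)))


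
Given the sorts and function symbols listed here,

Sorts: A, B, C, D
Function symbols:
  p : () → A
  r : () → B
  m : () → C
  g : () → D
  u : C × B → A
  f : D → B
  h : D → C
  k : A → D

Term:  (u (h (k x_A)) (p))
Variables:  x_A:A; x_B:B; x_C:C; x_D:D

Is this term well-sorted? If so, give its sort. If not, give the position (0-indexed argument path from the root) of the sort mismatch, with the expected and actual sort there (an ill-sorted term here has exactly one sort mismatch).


      x_A : A
    (k x_A) : D
  (h (k x_A)) : C
  (p) : A
(u (h (k x_A)) (p)) : ✗ arg 1 at [1] has sort A, expected B

ill-sorted at position [1]: expected B, got A


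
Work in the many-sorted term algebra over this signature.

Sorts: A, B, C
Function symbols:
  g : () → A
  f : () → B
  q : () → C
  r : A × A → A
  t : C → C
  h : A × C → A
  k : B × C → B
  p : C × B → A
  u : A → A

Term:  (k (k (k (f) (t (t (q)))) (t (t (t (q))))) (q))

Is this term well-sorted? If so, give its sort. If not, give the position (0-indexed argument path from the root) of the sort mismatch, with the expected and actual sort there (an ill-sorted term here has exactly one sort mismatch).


well-sorted; sort = B

      (f) : B
          (q) : C
        (t (q)) : C
      (t (t (q))) : C
    (k (f) (t (t (q)))) : B
          (q) : C
        (t (q)) : C
      (t (t (q))) : C
    (t (t (t (q)))) : C
  (k (k (f) (t (t (q)))) (t (t (t (q))))) : B
  (q) : C
(k (k (k (f) (t (t (q)))) (t (t (t (q))))) (q)) : B


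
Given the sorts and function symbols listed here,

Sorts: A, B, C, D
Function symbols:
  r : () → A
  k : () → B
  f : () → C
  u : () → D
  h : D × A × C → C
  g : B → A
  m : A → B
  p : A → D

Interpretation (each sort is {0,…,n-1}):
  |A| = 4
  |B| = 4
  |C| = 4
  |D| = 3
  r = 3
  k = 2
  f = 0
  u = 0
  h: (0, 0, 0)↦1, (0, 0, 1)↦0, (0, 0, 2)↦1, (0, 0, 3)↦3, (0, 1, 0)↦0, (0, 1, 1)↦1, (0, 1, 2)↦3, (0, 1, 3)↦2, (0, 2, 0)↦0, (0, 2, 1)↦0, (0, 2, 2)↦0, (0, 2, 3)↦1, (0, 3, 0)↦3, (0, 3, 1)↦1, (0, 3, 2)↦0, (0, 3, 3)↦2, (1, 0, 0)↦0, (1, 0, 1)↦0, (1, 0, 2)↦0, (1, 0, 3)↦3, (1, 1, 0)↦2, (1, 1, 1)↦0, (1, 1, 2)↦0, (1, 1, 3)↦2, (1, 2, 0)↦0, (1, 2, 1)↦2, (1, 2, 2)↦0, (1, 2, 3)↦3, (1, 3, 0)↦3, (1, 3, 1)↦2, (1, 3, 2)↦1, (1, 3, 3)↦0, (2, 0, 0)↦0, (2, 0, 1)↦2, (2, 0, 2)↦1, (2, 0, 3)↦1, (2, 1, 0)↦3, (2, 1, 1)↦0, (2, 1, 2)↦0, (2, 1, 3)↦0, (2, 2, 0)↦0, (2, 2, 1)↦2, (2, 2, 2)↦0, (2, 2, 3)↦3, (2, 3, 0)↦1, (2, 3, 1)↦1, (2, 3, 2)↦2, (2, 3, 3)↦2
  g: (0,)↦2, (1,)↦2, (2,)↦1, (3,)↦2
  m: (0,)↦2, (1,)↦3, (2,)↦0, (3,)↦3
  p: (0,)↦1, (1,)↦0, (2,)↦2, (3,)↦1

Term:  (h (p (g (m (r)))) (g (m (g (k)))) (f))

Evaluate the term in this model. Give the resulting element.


  r = 3
  (m (r)) = m(3,) = 3
  (g (m (r))) = g(3,) = 2
  (p (g (m (r)))) = p(2,) = 2
  k = 2
  (g (k)) = g(2,) = 1
  (m (g (k))) = m(1,) = 3
  (g (m (g (k)))) = g(3,) = 2
  f = 0
  (h (p (g (m (r)))) (g (m (g (k)))) (f)) = h(2, 2, 0) = 0

value = 0


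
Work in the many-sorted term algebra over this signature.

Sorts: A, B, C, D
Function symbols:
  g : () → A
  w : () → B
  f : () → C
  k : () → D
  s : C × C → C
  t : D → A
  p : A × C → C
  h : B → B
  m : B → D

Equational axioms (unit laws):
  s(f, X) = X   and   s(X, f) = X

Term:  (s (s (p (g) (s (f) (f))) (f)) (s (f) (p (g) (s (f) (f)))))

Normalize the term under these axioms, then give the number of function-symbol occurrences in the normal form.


size = 7

1. (s (s (p (g) (s (f) (f))) (f)) (s (f) (p (g) (s (f) (f)))))  →  (s (p (g) (s (f) (f))) (s (f) (p (g) (s (f) (f)))))
2. (s (p (g) (s (f) (f))) (s (f) (p (g) (s (f) (f)))))  →  (s (p (g) (f)) (s (f) (p (g) (s (f) (f)))))
3. (s (p (g) (f)) (s (f) (p (g) (s (f) (f)))))  →  (s (p (g) (f)) (p (g) (s (f) (f))))
4. (s (p (g) (f)) (p (g) (s (f) (f))))  →  (s (p (g) (f)) (p (g) (f)))
normal form: (s (p (g) (f)) (p (g) (f)))


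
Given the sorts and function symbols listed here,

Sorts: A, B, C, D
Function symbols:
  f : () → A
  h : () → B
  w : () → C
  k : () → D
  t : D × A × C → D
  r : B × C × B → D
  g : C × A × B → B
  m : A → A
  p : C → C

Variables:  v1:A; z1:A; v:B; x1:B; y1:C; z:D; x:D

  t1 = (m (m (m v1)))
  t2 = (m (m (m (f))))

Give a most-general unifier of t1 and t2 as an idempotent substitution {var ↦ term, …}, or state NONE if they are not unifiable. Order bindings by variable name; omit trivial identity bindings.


{v1 ↦ (f)}


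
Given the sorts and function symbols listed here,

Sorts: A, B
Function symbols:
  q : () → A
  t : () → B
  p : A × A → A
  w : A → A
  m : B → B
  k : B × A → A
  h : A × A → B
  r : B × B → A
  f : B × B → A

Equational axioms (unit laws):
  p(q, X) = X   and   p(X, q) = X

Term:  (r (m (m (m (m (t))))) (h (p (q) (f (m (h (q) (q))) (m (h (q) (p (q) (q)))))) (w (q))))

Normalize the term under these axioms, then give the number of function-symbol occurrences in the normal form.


1. (r (m (m (m (m (t))))) (h (p (q) (f (m (h (q) (q))) (m (h (q) (p (q) (q)))))) (w (q))))  →  (r (m (m (m (m (t))))) (h (f (m (h (q) (q))) (m (h (q) (p (q) (q))))) (w (q))))
2. (r (m (m (m (m (t))))) (h (f (m (h (q) (q))) (m (h (q) (p (q) (q))))) (w (q))))  →  (r (m (m (m (m (t))))) (h (f (m (h (q) (q))) (m (h (q) (q)))) (w (q))))
normal form: (r (m (m (m (m (t))))) (h (f (m (h (q) (q))) (m (h (q) (q)))) (w (q))))

size = 18


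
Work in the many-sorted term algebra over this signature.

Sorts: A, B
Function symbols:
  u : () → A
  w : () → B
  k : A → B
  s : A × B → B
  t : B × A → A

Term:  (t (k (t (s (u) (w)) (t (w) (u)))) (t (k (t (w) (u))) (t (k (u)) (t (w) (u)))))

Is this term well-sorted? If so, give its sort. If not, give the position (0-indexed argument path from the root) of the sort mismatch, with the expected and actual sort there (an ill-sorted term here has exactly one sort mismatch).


well-sorted; sort = A

        (u) : A
        (w) : B
      (s (u) (w)) : B
        (w) : B
        (u) : A
      (t (w) (u)) : A
    (t (s (u) (w)) (t (w) (u))) : A
  (k (t (s (u) (w)) (t (w) (u)))) : B
        (w) : B
        (u) : A
      (t (w) (u)) : A
    (k (t (w) (u))) : B
        (u) : A
      (k (u)) : B
        (w) : B
        (u) : A
      (t (w) (u)) : A
    (t (k (u)) (t (w) (u))) : A
  (t (k (t (w) (u))) (t (k (u)) (t (w) (u)))) : A
(t (k (t (s (u) (w)) (t (w) (u)))) (t (k (t (w) (u))) (t (k (u)) (t (w) (u))))) : A


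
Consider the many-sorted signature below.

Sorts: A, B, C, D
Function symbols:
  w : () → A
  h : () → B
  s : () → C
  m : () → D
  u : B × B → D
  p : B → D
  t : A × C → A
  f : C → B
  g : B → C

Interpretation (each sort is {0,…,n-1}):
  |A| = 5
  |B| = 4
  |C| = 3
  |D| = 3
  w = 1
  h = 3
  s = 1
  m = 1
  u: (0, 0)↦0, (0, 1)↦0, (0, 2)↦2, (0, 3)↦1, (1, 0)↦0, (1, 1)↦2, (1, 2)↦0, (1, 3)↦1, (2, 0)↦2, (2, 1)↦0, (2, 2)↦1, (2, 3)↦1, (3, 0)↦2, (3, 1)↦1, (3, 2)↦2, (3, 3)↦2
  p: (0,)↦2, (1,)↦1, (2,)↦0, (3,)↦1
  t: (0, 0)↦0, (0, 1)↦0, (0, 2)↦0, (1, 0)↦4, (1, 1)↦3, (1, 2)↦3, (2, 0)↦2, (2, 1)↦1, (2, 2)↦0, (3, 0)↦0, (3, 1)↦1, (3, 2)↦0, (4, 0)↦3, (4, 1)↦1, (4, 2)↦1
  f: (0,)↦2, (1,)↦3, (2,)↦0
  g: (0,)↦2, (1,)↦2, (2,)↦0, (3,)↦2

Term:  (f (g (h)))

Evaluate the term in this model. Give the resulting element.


  h = 3
  (g (h)) = g(3,) = 2
  (f (g (h))) = f(2,) = 0

value = 0


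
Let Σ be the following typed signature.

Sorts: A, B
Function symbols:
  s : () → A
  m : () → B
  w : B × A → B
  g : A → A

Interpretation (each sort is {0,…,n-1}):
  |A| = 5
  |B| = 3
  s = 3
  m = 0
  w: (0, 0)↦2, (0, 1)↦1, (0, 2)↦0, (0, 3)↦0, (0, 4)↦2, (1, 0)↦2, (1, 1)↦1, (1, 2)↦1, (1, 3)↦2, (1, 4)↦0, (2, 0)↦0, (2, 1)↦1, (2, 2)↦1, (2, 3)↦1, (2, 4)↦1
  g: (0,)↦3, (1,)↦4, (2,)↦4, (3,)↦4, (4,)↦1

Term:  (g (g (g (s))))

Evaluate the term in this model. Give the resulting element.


  s = 3
  (g (s)) = g(3,) = 4
  (g (g (s))) = g(4,) = 1
  (g (g (g (s)))) = g(1,) = 4

value = 4


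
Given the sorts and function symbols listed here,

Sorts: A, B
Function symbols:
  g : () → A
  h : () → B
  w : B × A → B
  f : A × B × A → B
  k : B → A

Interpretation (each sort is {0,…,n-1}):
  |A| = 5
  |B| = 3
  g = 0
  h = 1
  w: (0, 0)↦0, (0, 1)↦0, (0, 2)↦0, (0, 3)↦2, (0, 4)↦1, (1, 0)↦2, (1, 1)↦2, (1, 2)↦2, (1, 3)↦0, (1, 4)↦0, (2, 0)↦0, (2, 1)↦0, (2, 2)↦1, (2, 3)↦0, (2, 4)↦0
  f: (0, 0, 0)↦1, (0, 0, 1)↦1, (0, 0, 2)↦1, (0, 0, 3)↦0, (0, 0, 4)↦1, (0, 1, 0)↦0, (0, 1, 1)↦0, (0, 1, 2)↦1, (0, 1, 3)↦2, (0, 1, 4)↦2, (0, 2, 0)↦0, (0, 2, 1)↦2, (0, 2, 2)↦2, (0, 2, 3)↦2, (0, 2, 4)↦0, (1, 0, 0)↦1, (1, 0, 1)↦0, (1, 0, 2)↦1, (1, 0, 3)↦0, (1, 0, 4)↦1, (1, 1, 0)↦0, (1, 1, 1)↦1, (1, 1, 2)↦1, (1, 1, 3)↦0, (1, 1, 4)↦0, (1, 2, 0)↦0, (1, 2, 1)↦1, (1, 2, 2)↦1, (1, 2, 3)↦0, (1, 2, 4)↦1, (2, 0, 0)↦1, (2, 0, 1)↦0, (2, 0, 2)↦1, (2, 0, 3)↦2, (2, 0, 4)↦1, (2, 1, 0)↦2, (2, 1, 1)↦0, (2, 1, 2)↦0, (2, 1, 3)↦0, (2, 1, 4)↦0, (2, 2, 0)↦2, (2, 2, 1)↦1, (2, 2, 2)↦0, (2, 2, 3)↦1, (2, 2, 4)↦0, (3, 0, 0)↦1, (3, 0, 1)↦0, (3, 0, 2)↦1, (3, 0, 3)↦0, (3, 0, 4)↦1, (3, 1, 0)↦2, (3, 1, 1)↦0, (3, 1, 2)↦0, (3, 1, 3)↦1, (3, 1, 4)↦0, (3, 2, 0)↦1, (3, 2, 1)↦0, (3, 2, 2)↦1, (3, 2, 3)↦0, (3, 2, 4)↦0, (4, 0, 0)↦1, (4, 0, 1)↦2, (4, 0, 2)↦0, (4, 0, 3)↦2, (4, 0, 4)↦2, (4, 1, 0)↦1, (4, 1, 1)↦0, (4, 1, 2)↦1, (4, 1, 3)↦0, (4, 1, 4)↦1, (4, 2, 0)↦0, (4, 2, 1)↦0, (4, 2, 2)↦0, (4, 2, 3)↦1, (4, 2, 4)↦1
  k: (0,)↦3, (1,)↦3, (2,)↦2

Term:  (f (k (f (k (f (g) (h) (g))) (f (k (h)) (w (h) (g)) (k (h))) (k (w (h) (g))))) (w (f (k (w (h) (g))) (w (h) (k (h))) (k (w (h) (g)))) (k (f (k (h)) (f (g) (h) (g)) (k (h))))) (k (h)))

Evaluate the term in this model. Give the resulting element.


value = 0

  g = 0
  h = 1
  g = 0
  (f (g) (h) (g)) = f(0, 1, 0) = 0
  (k (f (g) (h) (g))) = k(0,) = 3
  h = 1
  (k (h)) = k(1,) = 3
  h = 1
  g = 0
  (w (h) (g)) = w(1, 0) = 2
  h = 1
  (k (h)) = k(1,) = 3
  (f (k (h)) (w (h) (g)) (k (h))) = f(3, 2, 3) = 0
  h = 1
  g = 0
  (w (h) (g)) = w(1, 0) = 2
  (k (w (h) (g))) = k(2,) = 2
  (f (k (f (g) (h) (g))) (f (k (h)) (w (h) (g)) (k (h))) (k (w (h) (g)))) = f(3, 0, 2) = 1
  (k (f (k (f (g) (h) (g))) (f (k (h)) (w (h) (g)) (k (h))) (k (w (h) (g))))) = k(1,) = 3
  h = 1
  g = 0
  (w (h) (g)) = w(1, 0) = 2
  (k (w (h) (g))) = k(2,) = 2
  h = 1
  h = 1
  (k (h)) = k(1,) = 3
  (w (h) (k (h))) = w(1, 3) = 0
  h = 1
  g = 0
  (w (h) (g)) = w(1, 0) = 2
  (k (w (h) (g))) = k(2,) = 2
  (f (k (w (h) (g))) (w (h) (k (h))) (k (w (h) (g)))) = f(2, 0, 2) = 1
  h = 1
  (k (h)) = k(1,) = 3
  g = 0
  h = 1
  g = 0
  (f (g) (h) (g)) = f(0, 1, 0) = 0
  h = 1
  (k (h)) = k(1,) = 3
  (f (k (h)) (f (g) (h) (g)) (k (h))) = f(3, 0, 3) = 0
  (k (f (k (h)) (f (g) (h) (g)) (k (h)))) = k(0,) = 3
  (w (f (k (w (h) (g))) (w (h) (k (h))) (k (w (h) (g)))) (k (f (k (h)) (f (g) (h) (g)) (k (h))))) = w(1, 3) = 0
  h = 1
  (k (h)) = k(1,) = 3
  (f (k (f (k (f (g) (h) (g))) (f (k (h)) (w (h) (g)) (k (h))) (k (w (h) (g))))) (w (f (k (w (h) (g))) (w (h) (k (h))) (k (w (h) (g)))) (k (f (k (h)) (f (g) (h) (g)) (k (h))))) (k (h))) = f(3, 0, 3) = 0


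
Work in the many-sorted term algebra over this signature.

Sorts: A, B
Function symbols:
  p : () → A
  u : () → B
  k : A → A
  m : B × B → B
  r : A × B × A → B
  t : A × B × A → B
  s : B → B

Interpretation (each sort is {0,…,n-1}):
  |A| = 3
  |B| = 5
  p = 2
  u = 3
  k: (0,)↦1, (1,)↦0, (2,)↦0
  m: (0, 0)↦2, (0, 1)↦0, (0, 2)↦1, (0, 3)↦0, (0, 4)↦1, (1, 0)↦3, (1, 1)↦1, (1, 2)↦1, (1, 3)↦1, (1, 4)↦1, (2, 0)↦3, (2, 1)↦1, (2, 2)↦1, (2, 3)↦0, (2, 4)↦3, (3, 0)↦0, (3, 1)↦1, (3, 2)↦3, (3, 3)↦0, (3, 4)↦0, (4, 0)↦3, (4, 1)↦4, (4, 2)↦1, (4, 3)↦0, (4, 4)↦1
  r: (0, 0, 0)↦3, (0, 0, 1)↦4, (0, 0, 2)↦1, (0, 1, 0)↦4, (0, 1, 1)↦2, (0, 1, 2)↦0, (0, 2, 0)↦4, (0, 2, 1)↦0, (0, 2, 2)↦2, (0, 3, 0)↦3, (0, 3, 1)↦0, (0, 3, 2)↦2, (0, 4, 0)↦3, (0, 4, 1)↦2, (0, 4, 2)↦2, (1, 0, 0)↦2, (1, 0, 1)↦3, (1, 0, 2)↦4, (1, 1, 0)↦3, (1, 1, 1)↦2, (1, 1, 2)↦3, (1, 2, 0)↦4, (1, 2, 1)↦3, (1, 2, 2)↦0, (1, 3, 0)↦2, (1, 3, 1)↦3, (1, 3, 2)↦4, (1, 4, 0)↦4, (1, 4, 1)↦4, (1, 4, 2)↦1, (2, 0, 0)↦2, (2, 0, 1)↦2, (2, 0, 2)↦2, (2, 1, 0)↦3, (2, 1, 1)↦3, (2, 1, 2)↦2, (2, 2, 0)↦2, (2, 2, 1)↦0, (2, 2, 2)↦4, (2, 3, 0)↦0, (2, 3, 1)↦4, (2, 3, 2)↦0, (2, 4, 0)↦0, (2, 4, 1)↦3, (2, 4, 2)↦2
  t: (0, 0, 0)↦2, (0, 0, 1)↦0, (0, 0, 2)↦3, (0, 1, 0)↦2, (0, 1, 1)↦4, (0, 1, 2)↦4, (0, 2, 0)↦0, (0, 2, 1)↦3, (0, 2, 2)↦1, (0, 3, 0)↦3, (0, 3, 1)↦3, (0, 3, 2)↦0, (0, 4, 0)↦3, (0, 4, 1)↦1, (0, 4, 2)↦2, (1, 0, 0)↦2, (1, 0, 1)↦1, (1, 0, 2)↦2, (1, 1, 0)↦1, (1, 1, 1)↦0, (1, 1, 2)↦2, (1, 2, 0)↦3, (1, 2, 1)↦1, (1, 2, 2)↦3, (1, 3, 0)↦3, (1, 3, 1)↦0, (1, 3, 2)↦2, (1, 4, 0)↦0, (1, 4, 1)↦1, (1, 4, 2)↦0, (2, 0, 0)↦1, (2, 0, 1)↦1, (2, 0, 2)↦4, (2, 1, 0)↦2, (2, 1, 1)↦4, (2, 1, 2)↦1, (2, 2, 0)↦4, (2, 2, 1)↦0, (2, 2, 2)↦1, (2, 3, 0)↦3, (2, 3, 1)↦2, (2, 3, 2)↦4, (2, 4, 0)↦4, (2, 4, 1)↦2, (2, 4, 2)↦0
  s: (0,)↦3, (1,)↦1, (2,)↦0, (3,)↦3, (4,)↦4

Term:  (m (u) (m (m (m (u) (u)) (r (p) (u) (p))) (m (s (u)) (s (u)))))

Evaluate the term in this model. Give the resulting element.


  u = 3
  u = 3
  u = 3
  (m (u) (u)) = m(3, 3) = 0
  p = 2
  u = 3
  p = 2
  (r (p) (u) (p)) = r(2, 3, 2) = 0
  (m (m (u) (u)) (r (p) (u) (p))) = m(0, 0) = 2
  u = 3
  (s (u)) = s(3,) = 3
  u = 3
  (s (u)) = s(3,) = 3
  (m (s (u)) (s (u))) = m(3, 3) = 0
  (m (m (m (u) (u)) (r (p) (u) (p))) (m (s (u)) (s (u)))) = m(2, 0) = 3
  (m (u) (m (m (m (u) (u)) (r (p) (u) (p))) (m (s (u)) (s (u))))) = m(3, 3) = 0

value = 0


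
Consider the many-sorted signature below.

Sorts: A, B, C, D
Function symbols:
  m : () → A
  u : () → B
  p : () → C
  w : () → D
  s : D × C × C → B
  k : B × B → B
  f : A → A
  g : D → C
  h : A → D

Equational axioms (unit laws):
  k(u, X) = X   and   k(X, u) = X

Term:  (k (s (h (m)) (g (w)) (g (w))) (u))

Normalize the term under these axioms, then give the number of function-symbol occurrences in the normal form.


1. (k (s (h (m)) (g (w)) (g (w))) (u))  →  (s (h (m)) (g (w)) (g (w)))
normal form: (s (h (m)) (g (w)) (g (w)))

size = 7


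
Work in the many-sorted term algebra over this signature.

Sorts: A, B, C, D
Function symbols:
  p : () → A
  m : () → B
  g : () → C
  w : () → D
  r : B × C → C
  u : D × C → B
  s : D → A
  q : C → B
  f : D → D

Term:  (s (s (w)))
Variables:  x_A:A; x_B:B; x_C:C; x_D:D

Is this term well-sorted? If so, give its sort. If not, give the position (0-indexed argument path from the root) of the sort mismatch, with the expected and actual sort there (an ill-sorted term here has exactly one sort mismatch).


    (w) : D
  (s (w)) : A
(s (s (w))) : ✗ arg 0 at [0] has sort A, expected D

ill-sorted at position [0]: expected D, got A


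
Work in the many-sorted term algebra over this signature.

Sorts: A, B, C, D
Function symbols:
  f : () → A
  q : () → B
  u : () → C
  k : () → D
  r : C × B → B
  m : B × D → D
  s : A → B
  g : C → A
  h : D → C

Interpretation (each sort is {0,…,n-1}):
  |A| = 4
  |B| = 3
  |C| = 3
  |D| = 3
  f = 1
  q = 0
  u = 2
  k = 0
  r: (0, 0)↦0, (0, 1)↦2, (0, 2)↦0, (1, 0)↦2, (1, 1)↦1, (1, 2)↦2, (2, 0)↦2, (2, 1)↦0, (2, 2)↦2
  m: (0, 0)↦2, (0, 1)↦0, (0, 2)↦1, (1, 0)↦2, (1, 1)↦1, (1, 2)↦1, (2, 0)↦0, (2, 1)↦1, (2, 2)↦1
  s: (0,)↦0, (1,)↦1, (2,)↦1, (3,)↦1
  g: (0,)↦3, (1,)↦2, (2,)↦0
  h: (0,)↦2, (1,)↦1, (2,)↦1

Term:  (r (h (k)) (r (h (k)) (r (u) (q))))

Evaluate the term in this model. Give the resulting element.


value = 2

  k = 0
  (h (k)) = h(0,) = 2
  k = 0
  (h (k)) = h(0,) = 2
  u = 2
  q = 0
  (r (u) (q)) = r(2, 0) = 2
  (r (h (k)) (r (u) (q))) = r(2, 2) = 2
  (r (h (k)) (r (h (k)) (r (u) (q)))) = r(2, 2) = 2


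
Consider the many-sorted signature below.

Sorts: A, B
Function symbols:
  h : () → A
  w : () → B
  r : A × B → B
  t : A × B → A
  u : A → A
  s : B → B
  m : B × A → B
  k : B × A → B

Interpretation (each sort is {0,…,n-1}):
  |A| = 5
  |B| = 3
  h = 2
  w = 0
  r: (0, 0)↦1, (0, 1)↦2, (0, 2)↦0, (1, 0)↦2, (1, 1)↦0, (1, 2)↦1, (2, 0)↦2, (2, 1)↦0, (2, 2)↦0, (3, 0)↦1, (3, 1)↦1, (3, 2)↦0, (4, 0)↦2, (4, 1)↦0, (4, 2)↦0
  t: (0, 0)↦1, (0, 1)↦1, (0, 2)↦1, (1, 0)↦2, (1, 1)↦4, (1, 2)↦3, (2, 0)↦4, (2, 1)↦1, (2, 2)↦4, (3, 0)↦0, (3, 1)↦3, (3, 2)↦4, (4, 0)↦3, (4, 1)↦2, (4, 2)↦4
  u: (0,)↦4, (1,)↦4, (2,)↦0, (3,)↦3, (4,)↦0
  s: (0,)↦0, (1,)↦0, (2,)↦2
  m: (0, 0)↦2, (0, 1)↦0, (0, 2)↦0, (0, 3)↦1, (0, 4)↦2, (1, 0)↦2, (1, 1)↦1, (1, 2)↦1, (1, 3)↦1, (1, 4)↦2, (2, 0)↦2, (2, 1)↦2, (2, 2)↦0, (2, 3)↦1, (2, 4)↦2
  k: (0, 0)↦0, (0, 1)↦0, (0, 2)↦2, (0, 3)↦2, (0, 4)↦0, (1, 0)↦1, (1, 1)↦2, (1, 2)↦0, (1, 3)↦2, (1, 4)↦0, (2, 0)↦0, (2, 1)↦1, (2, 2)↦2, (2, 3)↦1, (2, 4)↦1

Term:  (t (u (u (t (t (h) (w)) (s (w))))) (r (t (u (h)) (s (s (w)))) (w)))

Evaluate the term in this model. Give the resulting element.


value = 4

  h = 2
  w = 0
  (t (h) (w)) = t(2, 0) = 4
  w = 0
  (s (w)) = s(0,) = 0
  (t (t (h) (w)) (s (w))) = t(4, 0) = 3
  (u (t (t (h) (w)) (s (w)))) = u(3,) = 3
  (u (u (t (t (h) (w)) (s (w))))) = u(3,) = 3
  h = 2
  (u (h)) = u(2,) = 0
  w = 0
  (s (w)) = s(0,) = 0
  (s (s (w))) = s(0,) = 0
  (t (u (h)) (s (s (w)))) = t(0, 0) = 1
  w = 0
  (r (t (u (h)) (s (s (w)))) (w)) = r(1, 0) = 2
  (t (u (u (t (t (h) (w)) (s (w))))) (r (t (u (h)) (s (s (w)))) (w))) = t(3, 2) = 4


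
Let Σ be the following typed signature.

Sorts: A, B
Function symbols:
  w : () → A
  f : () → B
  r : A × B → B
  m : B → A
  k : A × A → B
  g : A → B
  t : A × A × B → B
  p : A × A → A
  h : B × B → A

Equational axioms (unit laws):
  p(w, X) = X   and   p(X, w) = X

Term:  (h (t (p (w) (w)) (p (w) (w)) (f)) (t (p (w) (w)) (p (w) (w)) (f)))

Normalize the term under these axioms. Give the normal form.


1. (h (t (p (w) (w)) (p (w) (w)) (f)) (t (p (w) (w)) (p (w) (w)) (f)))  →  (h (t (w) (p (w) (w)) (f)) (t (p (w) (w)) (p (w) (w)) (f)))
2. (h (t (w) (p (w) (w)) (f)) (t (p (w) (w)) (p (w) (w)) (f)))  →  (h (t (w) (w) (f)) (t (p (w) (w)) (p (w) (w)) (f)))
3. (h (t (w) (w) (f)) (t (p (w) (w)) (p (w) (w)) (f)))  →  (h (t (w) (w) (f)) (t (w) (p (w) (w)) (f)))
4. (h (t (w) (w) (f)) (t (w) (p (w) (w)) (f)))  →  (h (t (w) (w) (f)) (t (w) (w) (f)))

normal form = (h (t (w) (w) (f)) (t (w) (w) (f)))


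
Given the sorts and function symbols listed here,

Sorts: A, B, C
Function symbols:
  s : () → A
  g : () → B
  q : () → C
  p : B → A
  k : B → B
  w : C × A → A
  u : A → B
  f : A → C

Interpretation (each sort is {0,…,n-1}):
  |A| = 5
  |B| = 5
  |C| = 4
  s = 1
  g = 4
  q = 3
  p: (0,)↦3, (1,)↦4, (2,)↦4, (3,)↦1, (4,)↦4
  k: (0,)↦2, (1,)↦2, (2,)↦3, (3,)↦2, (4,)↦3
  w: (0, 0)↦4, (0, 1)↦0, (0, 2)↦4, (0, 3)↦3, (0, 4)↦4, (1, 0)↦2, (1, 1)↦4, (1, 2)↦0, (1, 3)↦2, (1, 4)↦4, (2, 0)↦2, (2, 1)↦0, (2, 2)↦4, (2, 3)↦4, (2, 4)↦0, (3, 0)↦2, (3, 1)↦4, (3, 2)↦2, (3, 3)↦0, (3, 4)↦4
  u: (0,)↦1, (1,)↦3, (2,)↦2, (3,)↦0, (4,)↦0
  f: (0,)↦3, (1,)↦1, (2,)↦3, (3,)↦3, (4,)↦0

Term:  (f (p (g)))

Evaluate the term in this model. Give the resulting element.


  g = 4
  (p (g)) = p(4,) = 4
  (f (p (g))) = f(4,) = 0

value = 0


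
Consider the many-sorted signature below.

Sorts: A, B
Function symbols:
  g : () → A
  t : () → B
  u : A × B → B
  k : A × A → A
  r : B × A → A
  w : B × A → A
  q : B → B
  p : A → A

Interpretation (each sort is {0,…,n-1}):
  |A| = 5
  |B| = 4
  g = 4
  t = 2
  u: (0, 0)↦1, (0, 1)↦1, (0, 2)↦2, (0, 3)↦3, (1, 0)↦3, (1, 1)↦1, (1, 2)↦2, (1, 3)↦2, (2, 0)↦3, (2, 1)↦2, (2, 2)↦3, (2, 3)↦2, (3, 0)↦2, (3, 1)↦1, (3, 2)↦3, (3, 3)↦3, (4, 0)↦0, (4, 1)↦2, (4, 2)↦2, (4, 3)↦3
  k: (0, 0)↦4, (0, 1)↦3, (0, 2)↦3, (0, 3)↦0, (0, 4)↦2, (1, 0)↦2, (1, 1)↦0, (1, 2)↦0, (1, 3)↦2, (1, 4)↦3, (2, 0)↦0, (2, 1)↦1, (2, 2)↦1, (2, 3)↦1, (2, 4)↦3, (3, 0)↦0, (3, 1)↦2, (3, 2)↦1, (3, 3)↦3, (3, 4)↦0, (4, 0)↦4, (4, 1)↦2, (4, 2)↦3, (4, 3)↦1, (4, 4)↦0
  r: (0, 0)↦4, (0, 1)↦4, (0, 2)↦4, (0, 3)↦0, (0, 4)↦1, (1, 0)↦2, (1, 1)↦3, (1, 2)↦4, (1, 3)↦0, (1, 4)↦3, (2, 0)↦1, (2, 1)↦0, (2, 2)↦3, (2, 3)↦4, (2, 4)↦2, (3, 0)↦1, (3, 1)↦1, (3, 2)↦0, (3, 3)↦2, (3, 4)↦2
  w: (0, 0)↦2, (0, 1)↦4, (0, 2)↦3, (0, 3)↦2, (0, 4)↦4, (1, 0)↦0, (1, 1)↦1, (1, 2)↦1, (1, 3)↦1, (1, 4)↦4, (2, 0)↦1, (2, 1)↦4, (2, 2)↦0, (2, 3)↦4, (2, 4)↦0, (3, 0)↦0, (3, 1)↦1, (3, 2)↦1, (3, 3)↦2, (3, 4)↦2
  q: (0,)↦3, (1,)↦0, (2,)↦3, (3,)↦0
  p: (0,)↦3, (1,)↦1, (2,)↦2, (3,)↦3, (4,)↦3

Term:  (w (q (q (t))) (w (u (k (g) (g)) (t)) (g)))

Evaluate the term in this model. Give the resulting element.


  t = 2
  (q (t)) = q(2,) = 3
  (q (q (t))) = q(3,) = 0
  g = 4
  g = 4
  (k (g) (g)) = k(4, 4) = 0
  t = 2
  (u (k (g) (g)) (t)) = u(0, 2) = 2
  g = 4
  (w (u (k (g) (g)) (t)) (g)) = w(2, 4) = 0
  (w (q (q (t))) (w (u (k (g) (g)) (t)) (g))) = w(0, 0) = 2

value = 2


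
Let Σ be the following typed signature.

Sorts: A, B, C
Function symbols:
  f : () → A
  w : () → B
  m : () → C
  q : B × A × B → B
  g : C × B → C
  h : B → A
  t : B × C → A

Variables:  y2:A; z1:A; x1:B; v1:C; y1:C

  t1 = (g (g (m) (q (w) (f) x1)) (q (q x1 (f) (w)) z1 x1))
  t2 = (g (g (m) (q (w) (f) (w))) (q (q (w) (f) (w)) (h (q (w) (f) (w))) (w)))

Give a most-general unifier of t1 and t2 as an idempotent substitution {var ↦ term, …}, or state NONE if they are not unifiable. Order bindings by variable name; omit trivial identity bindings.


{x1 ↦ (w), z1 ↦ (h (q (w) (f) (w)))}


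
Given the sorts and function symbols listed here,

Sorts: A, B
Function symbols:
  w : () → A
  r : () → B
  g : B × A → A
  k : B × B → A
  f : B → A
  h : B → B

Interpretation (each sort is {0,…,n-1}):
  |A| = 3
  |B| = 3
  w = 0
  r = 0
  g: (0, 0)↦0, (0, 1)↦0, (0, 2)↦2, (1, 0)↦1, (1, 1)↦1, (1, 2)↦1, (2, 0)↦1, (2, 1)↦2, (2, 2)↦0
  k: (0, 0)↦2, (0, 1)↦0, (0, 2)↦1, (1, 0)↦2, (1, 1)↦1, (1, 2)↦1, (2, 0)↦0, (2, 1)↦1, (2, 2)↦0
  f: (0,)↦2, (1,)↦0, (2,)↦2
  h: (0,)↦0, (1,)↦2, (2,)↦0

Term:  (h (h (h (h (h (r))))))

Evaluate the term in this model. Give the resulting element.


value = 0

  r = 0
  (h (r)) = h(0,) = 0
  (h (h (r))) = h(0,) = 0
  (h (h (h (r)))) = h(0,) = 0
  (h (h (h (h (r))))) = h(0,) = 0
  (h (h (h (h (h (r)))))) = h(0,) = 0


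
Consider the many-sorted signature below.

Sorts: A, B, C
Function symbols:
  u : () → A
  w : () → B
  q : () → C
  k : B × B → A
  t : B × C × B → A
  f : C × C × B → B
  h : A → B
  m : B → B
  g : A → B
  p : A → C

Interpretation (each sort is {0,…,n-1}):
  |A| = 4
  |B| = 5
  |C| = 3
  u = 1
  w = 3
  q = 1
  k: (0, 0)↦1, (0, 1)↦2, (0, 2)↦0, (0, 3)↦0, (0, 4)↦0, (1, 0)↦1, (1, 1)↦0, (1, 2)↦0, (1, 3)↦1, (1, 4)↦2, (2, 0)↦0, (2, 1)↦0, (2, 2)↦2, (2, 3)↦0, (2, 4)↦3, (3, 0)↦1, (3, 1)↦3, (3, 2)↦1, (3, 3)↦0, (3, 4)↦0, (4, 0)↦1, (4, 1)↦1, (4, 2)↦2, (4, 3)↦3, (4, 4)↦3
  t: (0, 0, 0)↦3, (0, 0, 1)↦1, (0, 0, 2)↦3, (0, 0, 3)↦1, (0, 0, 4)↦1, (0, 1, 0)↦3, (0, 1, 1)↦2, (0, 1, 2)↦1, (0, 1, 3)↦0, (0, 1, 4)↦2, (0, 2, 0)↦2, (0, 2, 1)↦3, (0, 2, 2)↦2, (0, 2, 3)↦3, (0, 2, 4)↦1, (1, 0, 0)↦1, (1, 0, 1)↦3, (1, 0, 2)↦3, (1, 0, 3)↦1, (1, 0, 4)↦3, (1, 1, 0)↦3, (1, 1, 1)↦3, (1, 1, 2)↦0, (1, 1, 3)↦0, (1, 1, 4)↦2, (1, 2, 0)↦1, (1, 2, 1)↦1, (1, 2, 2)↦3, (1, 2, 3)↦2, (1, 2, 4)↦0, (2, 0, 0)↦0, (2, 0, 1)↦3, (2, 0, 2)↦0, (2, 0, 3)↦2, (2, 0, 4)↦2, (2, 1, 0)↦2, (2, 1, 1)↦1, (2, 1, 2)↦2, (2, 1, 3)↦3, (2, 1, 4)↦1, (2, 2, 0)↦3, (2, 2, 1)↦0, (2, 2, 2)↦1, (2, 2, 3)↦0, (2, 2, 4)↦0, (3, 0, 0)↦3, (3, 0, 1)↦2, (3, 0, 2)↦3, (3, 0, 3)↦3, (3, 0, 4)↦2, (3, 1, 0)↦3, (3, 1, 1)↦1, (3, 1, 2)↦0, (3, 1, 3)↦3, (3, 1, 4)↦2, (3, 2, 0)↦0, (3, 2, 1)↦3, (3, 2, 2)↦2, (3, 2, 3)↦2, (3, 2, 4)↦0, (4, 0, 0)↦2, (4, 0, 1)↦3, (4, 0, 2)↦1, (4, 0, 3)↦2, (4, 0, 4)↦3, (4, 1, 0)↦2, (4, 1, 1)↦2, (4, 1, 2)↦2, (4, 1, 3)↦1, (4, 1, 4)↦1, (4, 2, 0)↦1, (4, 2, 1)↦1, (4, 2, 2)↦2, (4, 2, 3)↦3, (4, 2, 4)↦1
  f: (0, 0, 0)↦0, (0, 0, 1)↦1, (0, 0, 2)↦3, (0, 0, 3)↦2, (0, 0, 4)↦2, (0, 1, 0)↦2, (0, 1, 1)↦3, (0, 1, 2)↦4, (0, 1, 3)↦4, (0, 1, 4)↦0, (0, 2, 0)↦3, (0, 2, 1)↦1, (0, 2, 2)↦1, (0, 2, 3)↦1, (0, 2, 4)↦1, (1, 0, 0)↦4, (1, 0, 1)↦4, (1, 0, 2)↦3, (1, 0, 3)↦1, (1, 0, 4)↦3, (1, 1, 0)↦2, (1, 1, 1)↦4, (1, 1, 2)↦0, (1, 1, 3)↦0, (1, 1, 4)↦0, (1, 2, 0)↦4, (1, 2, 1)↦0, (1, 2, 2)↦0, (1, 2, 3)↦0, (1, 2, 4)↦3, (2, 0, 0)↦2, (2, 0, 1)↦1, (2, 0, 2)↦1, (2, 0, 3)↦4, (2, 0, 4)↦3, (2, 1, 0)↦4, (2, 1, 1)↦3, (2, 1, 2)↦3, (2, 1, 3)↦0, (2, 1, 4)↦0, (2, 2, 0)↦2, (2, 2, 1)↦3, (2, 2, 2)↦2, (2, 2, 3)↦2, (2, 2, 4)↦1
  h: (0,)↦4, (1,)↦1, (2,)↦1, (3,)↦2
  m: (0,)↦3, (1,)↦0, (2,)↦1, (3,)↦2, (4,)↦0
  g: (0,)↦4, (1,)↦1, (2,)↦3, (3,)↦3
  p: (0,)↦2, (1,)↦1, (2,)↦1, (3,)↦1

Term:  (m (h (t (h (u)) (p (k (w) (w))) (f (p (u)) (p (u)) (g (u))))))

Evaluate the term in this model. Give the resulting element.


value = 0

  u = 1
  (h (u)) = h(1,) = 1
  w = 3
  w = 3
  (k (w) (w)) = k(3, 3) = 0
  (p (k (w) (w))) = p(0,) = 2
  u = 1
  (p (u)) = p(1,) = 1
  u = 1
  (p (u)) = p(1,) = 1
  u = 1
  (g (u)) = g(1,) = 1
  (f (p (u)) (p (u)) (g (u))) = f(1, 1, 1) = 4
  (t (h (u)) (p (k (w) (w))) (f (p (u)) (p (u)) (g (u)))) = t(1, 2, 4) = 0
  (h (t (h (u)) (p (k (w) (w))) (f (p (u)) (p (u)) (g (u))))) = h(0,) = 4
  (m (h (t (h (u)) (p (k (w) (w))) (f (p (u)) (p (u)) (g (u)))))) = m(4,) = 0


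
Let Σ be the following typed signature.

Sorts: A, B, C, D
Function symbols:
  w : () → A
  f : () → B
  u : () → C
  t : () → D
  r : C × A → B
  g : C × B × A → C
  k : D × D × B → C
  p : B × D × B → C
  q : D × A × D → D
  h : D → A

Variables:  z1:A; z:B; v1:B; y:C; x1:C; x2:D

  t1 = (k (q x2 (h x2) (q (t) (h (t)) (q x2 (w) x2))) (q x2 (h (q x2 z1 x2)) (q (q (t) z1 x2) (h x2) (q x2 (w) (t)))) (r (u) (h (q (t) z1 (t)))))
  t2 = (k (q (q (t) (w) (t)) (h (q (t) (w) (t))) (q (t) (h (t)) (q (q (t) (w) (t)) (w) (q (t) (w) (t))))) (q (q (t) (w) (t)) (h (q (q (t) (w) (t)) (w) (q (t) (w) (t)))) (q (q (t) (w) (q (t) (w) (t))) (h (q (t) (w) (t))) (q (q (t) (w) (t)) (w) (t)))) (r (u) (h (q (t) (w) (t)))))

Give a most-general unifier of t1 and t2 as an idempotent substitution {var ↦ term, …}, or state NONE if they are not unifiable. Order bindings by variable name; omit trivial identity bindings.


{x2 ↦ (q (t) (w) (t)), z1 ↦ (w)}


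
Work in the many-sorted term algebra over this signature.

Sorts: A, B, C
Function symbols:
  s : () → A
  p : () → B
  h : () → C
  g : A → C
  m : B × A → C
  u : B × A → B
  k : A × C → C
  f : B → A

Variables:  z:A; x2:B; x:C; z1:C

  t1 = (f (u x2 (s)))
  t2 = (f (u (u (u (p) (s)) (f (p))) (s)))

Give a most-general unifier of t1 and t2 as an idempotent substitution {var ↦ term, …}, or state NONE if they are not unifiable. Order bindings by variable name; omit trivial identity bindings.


{x2 ↦ (u (u (p) (s)) (f (p)))}


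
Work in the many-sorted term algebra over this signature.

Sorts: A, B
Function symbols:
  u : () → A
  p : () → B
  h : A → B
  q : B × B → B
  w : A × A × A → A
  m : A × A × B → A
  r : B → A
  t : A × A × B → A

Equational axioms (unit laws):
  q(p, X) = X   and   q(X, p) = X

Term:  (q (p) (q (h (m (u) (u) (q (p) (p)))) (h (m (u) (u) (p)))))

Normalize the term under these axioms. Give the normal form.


normal form = (q (h (m (u) (u) (p))) (h (m (u) (u) (p))))

1. (q (p) (q (h (m (u) (u) (q (p) (p)))) (h (m (u) (u) (p)))))  →  (q (h (m (u) (u) (q (p) (p)))) (h (m (u) (u) (p))))
2. (q (h (m (u) (u) (q (p) (p)))) (h (m (u) (u) (p))))  →  (q (h (m (u) (u) (p))) (h (m (u) (u) (p))))


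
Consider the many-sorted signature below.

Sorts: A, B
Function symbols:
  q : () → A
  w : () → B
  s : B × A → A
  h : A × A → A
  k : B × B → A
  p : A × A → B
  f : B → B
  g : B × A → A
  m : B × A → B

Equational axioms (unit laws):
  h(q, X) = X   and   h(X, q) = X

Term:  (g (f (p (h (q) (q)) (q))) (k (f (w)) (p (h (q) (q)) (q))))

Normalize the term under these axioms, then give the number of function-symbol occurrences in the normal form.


size = 11

1. (g (f (p (h (q) (q)) (q))) (k (f (w)) (p (h (q) (q)) (q))))  →  (g (f (p (q) (q))) (k (f (w)) (p (h (q) (q)) (q))))
2. (g (f (p (q) (q))) (k (f (w)) (p (h (q) (q)) (q))))  →  (g (f (p (q) (q))) (k (f (w)) (p (q) (q))))
normal form: (g (f (p (q) (q))) (k (f (w)) (p (q) (q))))


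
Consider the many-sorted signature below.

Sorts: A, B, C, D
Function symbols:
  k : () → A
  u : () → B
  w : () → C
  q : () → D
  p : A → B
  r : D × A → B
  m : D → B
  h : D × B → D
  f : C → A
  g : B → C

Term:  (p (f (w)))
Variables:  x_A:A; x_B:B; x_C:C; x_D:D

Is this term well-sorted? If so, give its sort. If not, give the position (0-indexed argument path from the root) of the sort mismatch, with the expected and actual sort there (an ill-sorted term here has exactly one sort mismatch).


well-sorted; sort = B

    (w) : C
  (f (w)) : A
(p (f (w))) : B


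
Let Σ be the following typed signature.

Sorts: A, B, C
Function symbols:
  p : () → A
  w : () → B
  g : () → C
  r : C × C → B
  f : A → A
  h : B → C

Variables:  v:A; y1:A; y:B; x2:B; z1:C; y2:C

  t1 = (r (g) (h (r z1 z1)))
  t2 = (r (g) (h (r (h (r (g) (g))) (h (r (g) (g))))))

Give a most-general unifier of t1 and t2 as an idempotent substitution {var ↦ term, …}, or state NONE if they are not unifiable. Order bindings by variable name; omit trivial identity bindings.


{z1 ↦ (h (r (g) (g)))}


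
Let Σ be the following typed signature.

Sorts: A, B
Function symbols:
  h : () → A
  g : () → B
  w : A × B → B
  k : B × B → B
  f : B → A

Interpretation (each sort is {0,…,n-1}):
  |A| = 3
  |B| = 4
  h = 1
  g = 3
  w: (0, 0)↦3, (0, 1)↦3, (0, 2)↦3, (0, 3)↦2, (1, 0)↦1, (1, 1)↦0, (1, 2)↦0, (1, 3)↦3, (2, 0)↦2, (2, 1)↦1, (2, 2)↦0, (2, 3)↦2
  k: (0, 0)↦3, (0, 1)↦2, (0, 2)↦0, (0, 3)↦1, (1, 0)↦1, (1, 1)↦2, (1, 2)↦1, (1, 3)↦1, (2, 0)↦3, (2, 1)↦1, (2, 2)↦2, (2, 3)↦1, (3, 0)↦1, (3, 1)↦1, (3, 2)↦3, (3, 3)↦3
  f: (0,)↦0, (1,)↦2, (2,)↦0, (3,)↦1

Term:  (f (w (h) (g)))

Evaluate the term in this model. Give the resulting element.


value = 1

  h = 1
  g = 3
  (w (h) (g)) = w(1, 3) = 3
  (f (w (h) (g))) = f(3,) = 1


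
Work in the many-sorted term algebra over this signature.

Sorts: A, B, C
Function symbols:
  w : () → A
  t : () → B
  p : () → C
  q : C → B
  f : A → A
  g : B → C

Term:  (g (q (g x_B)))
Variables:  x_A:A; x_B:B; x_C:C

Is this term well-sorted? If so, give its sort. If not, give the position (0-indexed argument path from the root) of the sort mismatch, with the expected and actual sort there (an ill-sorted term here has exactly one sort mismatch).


well-sorted; sort = C

      x_B : B
    (g x_B) : C
  (q (g x_B)) : B
(g (q (g x_B))) : C


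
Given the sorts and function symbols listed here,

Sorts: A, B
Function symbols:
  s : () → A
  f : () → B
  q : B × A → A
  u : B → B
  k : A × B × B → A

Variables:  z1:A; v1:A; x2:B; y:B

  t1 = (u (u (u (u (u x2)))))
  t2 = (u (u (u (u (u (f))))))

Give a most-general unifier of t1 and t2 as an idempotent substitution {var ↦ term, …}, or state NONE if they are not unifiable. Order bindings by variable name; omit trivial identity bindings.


{x2 ↦ (f)}


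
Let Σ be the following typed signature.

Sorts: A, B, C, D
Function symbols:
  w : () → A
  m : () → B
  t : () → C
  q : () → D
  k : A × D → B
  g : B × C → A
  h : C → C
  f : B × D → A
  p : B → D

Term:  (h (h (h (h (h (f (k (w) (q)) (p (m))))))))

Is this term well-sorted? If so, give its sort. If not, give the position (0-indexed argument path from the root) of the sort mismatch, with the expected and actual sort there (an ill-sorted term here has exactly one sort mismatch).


ill-sorted at position [0, 0, 0, 0, 0]: expected C, got A

              (w) : A
              (q) : D
            (k (w) (q)) : B
              (m) : B
            (p (m)) : D
          (f (k (w) (q)) (p (m))) : A
        (h (f (k (w) (q)) (p (m)))) : ✗ arg 0 at [0, 0, 0, 0, 0] has sort A, expected C


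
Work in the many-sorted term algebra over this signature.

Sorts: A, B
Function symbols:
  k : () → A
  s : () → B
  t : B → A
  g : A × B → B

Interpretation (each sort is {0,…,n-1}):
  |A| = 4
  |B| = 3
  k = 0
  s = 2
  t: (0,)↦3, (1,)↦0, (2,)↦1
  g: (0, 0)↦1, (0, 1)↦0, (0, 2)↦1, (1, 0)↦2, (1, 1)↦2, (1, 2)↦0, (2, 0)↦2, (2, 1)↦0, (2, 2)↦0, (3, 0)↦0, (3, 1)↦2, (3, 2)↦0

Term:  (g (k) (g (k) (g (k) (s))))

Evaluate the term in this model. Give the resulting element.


value = 1

  k = 0
  k = 0
  k = 0
  s = 2
  (g (k) (s)) = g(0, 2) = 1
  (g (k) (g (k) (s))) = g(0, 1) = 0
  (g (k) (g (k) (g (k) (s)))) = g(0, 0) = 1


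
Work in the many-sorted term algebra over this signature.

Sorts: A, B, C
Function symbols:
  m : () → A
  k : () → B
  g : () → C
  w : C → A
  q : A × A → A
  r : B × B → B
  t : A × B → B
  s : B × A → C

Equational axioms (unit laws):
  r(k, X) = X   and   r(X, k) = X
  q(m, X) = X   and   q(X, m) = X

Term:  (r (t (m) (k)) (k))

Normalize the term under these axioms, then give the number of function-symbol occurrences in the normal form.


size = 3

1. (r (t (m) (k)) (k))  →  (t (m) (k))
normal form: (t (m) (k))


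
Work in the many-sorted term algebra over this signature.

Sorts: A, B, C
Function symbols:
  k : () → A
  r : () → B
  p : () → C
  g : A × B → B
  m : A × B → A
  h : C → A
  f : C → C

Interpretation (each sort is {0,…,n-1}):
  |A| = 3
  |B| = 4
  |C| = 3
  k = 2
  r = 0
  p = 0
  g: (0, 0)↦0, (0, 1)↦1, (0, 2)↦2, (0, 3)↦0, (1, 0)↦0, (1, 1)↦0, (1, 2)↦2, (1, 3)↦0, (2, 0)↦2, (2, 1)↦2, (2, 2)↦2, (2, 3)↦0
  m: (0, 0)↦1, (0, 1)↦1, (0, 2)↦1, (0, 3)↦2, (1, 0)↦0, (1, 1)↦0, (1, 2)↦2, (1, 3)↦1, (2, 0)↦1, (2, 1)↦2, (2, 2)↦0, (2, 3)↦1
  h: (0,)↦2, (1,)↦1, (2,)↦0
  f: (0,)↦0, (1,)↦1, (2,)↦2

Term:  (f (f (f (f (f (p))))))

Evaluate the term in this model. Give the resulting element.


value = 0

  p = 0
  (f (p)) = f(0,) = 0
  (f (f (p))) = f(0,) = 0
  (f (f (f (p)))) = f(0,) = 0
  (f (f (f (f (p))))) = f(0,) = 0
  (f (f (f (f (f (p)))))) = f(0,) = 0


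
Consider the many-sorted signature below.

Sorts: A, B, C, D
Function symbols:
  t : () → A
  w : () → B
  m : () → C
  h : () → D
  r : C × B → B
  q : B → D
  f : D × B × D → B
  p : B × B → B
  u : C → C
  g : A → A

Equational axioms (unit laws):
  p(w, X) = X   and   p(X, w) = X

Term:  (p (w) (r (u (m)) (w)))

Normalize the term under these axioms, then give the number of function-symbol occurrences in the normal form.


1. (p (w) (r (u (m)) (w)))  →  (r (u (m)) (w))
normal form: (r (u (m)) (w))

size = 4


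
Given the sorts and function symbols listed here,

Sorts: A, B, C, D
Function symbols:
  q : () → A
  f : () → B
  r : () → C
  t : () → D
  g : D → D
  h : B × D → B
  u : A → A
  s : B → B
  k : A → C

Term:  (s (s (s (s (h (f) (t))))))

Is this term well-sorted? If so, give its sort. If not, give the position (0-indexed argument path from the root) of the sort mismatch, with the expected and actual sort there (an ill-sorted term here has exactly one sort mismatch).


          (f) : B
          (t) : D
        (h (f) (t)) : B
      (s (h (f) (t))) : B
    (s (s (h (f) (t)))) : B
  (s (s (s (h (f) (t))))) : B
(s (s (s (s (h (f) (t)))))) : B

well-sorted; sort = B


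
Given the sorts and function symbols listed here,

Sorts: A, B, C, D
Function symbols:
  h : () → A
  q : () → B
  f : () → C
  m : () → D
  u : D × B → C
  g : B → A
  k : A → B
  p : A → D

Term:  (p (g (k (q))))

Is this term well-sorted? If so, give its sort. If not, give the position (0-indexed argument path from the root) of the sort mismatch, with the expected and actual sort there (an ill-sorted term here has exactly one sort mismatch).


ill-sorted at position [0, 0, 0]: expected A, got B

      (q) : B
    (k (q)) : ✗ arg 0 at [0, 0, 0] has sort B, expected A


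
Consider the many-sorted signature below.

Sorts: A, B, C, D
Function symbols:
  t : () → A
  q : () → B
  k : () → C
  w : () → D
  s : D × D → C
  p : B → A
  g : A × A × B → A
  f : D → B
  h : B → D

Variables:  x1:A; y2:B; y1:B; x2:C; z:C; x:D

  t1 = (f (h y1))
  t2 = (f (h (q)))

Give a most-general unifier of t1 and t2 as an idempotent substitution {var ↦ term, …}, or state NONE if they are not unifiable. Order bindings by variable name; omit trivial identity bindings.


{y1 ↦ (q)}


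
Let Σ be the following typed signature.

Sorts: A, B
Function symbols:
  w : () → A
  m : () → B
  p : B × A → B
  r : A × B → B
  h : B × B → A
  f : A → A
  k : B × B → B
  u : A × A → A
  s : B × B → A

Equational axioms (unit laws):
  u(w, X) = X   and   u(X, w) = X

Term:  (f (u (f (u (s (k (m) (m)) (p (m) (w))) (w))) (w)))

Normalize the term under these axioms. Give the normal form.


1. (f (u (f (u (s (k (m) (m)) (p (m) (w))) (w))) (w)))  →  (f (f (u (s (k (m) (m)) (p (m) (w))) (w))))
2. (f (f (u (s (k (m) (m)) (p (m) (w))) (w))))  →  (f (f (s (k (m) (m)) (p (m) (w)))))

normal form = (f (f (s (k (m) (m)) (p (m) (w)))))


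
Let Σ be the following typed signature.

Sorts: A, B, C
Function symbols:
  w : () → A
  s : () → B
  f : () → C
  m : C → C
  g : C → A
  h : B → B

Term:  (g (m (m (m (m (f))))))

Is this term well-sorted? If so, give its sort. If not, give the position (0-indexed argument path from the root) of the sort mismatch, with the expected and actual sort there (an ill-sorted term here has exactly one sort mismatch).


well-sorted; sort = A

          (f) : C
        (m (f)) : C
      (m (m (f))) : C
    (m (m (m (f)))) : C
  (m (m (m (m (f))))) : C
(g (m (m (m (m (f)))))) : A
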